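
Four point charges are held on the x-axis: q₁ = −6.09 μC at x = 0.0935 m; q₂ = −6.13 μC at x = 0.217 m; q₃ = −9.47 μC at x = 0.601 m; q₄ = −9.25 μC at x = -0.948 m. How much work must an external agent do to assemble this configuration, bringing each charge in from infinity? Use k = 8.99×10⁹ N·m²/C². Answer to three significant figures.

6.53 J

The work to assemble the configuration equals its total potential energy, U = Σ kqᵢqⱼ/rᵢⱼ over all pairs.
Pair separations: r₁₂ = 0.123 m, r₁₃ = 0.507 m, r₁₄ = 1.04 m, r₂₃ = 0.384 m, r₂₄ = 1.17 m, r₃₄ = 1.55 m.
Summing all 6 pair terms gives U = 6.53 J.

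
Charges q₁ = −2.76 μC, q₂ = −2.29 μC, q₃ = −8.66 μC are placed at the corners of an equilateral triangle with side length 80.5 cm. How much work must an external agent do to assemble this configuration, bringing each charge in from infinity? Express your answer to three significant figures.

0.559 J

The assembly work is the sum of pairwise potential energies, U = Σ_{i<j} kqᵢqⱼ/rᵢⱼ.
All three pair separations equal the side length, 0.805 m.
U = (0.0706) + (0.267) + (0.221) = 0.559 J.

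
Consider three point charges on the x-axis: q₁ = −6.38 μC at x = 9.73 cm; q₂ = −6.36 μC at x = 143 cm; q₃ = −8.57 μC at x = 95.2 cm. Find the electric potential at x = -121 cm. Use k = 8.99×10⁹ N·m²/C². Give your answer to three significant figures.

-1.01×10⁵ V

Electric potential is a scalar, so the contributions from each charge add algebraically: V = Σ kqᵢ/rᵢ.
Distances from the field point to each charge: r₁ = 1.31 m, r₂ = 2.64 m, r₃ = 2.16 m.
V = k[(-6.38×10⁻⁶)/(1.31) + (-6.36×10⁻⁶)/(2.64) + (-8.57×10⁻⁶)/(2.16)] = -1.01×10⁵ V.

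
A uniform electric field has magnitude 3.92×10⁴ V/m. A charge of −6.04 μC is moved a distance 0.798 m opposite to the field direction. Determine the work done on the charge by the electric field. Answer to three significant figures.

The potential change for a displacement 0.798 m opposite to the field direction is ΔV = +Ed = 3.13×10⁴ V.
W_field = −qΔV = 0.189 J.

0.189 J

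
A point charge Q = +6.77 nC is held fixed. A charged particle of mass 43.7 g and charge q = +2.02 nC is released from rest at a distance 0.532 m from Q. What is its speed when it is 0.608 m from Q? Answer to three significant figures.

1.15×10⁻³ m/s

Only the electrostatic force acts, so mechanical energy is conserved: ½mv² = U₁ − U₂ = kQq(1/r₁ − 1/r₂).
U₁ − U₂ = (8.99×10⁹ N·m²/C²)(6.77×10⁻⁹ C)(2.02×10⁻⁹ C)(1/0.532 − 1/0.608) = 2.89×10⁻⁸ J.
v = √(2·2.89×10⁻⁸/0.0437) = 1.15×10⁻³ m/s.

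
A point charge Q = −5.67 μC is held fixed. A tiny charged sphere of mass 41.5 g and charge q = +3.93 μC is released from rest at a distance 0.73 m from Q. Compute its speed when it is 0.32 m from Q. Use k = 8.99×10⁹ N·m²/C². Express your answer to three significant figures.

Only the electrostatic force acts, so mechanical energy is conserved: ½mv² = U₁ − U₂ = kQq(1/r₁ − 1/r₂).
U₁ − U₂ = (8.99×10⁹ N·m²/C²)(-5.67×10⁻⁶ C)(3.93×10⁻⁶ C)(1/0.730 − 1/0.320) = 0.352 J.
v = √(2·0.352/0.0415) = 4.12 m/s.

4.12 m/s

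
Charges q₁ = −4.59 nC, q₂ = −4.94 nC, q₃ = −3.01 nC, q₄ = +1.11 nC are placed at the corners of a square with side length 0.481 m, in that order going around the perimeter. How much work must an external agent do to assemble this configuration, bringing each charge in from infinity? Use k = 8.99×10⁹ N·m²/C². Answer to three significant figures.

6.54×10⁻⁷ J

The work to assemble the configuration equals its total potential energy, U = Σ kqᵢqⱼ/rᵢⱼ over all pairs.
The four side pairs have separation 0.481 m and the two diagonal pairs 0.680 m.
Summing all 6 pair terms gives U = 6.54×10⁻⁷ J.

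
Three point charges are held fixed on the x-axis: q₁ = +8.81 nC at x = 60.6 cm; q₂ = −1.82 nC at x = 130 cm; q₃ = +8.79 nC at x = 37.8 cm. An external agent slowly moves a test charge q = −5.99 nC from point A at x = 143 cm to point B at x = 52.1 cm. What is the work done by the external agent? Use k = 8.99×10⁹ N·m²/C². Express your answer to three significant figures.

For quasistatic motion the external work equals the change in potential energy: W_ext = qΔV = q(V_B − V_A).
At A: distances to the source charges are 0.824 m, 0.130 m, 1.05 m; V_A = Σ kqᵢ/rᵢ = 45.4 V.
At B: distances to the source charges are 0.0850 m, 0.779 m, 0.143 m; V_B = Σ kqᵢ/rᵢ = 1460 V.
ΔV = V_B − V_A = 1420 V.
W_ext = qΔV = (-5.99×10⁻⁹ C)(1420 V) = -8.49×10⁻⁶ J.

-8.49×10⁻⁶ J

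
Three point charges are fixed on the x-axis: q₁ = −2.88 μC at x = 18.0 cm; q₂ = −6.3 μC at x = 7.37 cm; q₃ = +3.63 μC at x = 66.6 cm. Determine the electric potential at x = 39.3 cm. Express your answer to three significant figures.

-1.79×10⁵ V

Electric potential is a scalar, so the contributions from each charge add algebraically: V = Σ kqᵢ/rᵢ.
Distances from the field point to each charge: r₁ = 0.213 m, r₂ = 0.319 m, r₃ = 0.273 m.
V = k[(-2.88×10⁻⁶)/(0.213) + (-6.30×10⁻⁶)/(0.319) + (3.63×10⁻⁶)/(0.273)] = -1.79×10⁵ V.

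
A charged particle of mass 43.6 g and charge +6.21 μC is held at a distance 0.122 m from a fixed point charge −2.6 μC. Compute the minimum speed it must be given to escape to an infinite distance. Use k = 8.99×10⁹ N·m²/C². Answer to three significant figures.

7.39 m/s

To just escape, total mechanical energy must reach zero at infinity: ½mv²_min + U = 0, so ½mv²_min = −U = |kQq|/r.
|U| = |kQq|/r = (8.99×10⁹ N·m²/C²)(2.60×10⁻⁶)(6.21×10⁻⁶)/(0.122) = 1.19 J.
v_min = √(2|U|/m) = √(2·1.19/0.0436) = 7.39 m/s.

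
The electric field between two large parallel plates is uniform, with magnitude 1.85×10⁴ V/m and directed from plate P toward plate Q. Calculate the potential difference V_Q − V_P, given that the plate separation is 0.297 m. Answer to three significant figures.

In a uniform field, potential decreases in the direction of E: ΔV = −E·d for a displacement d parallel to E.
Going from P to Q is a displacement of 0.297 m along the field, so V_Q − V_P = −Ed = -5490 V.

-5490 V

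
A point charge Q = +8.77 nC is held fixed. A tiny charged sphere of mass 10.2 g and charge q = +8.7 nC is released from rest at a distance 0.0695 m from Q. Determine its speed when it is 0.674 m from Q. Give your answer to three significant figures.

0.0417 m/s

Only the electrostatic force acts, so mechanical energy is conserved: ½mv² = U₁ − U₂ = kQq(1/r₁ − 1/r₂).
U₁ − U₂ = (8.99×10⁹ N·m²/C²)(8.77×10⁻⁹ C)(8.70×10⁻⁹ C)(1/0.0695 − 1/0.674) = 8.85×10⁻⁶ J.
v = √(2·8.85×10⁻⁶/0.0102) = 0.0417 m/s.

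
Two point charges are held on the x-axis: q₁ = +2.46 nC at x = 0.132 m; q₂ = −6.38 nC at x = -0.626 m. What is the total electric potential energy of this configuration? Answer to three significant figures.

-1.86×10⁻⁷ J

The work to assemble the configuration equals its total potential energy, U = Σ kqᵢqⱼ/rᵢⱼ over all pairs.
Pair separations: r₁₂ = 0.758 m.
U = (-1.86×10⁻⁷) = -1.86×10⁻⁷ J.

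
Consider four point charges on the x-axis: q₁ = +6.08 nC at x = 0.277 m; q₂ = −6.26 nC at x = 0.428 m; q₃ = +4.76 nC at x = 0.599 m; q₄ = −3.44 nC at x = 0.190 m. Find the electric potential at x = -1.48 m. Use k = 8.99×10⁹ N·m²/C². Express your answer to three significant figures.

The total potential is the scalar sum of each charge's contribution, V = Σ kqᵢ/rᵢ.
Distances from the field point to each charge: r₁ = 1.76 m, r₂ = 1.91 m, r₃ = 2.08 m, r₄ = 1.67 m.
V = k[(6.08×10⁻⁹)/(1.76) + (-6.26×10⁻⁹)/(1.91) + (4.76×10⁻⁹)/(2.08) + (-3.44×10⁻⁹)/(1.67)] = 3.68 V.

3.68 V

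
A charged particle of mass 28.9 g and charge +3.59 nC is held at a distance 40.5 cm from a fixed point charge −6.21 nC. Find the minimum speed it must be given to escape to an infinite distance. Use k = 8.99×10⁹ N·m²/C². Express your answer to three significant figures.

5.85×10⁻³ m/s

To just escape, total mechanical energy must reach zero at infinity: ½mv²_min + U = 0, so ½mv²_min = −U = |kQq|/r.
|U| = |kQq|/r = (8.99×10⁹ N·m²/C²)(6.21×10⁻⁹)(3.59×10⁻⁹)/(0.405) = 4.95×10⁻⁷ J.
v_min = √(2|U|/m) = √(2·4.95×10⁻⁷/0.0289) = 5.85×10⁻³ m/s.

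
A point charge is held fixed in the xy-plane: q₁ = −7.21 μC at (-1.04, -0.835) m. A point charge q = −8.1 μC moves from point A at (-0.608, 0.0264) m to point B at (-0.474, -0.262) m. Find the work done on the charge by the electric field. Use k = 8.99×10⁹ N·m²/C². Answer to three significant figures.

The work done by the electric force is W_field = −ΔU = −q(V_B − V_A) = q(V_A − V_B).
At A: distance to the source charge is 0.964 m; V_A = kq₁/r = -6.73×10⁴ V.
At B: distance to the source charge is 0.805 m; V_B = kq₁/r = -8.05×10⁴ V.
ΔV = V_B − V_A = -1.32×10⁴ V.
W_field = −qΔV = −(-8.10×10⁻⁶ C)(-1.32×10⁴ V) = -0.107 J.

-0.107 J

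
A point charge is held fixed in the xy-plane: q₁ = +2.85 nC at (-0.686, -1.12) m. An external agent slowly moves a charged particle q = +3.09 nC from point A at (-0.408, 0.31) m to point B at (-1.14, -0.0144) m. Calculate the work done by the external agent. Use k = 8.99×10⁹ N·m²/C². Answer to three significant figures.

For quasistatic motion the external work equals the change in potential energy: W_ext = qΔV = q(V_B − V_A).
At A: distance to the source charge is 1.46 m; V_A = kq₁/r = 17.6 V.
At B: distance to the source charge is 1.20 m; V_B = kq₁/r = 21.4 V.
ΔV = V_B − V_A = 3.85 V.
W_ext = qΔV = (3.09×10⁻⁹ C)(3.85 V) = 1.19×10⁻⁸ J.

1.19×10⁻⁸ J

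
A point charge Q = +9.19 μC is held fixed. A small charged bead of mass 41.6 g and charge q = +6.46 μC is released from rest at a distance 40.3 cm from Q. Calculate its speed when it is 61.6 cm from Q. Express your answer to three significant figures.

4.69 m/s

Only the electrostatic force acts, so mechanical energy is conserved: ½mv² = U₁ − U₂ = kQq(1/r₁ − 1/r₂).
U₁ − U₂ = (8.99×10⁹ N·m²/C²)(9.19×10⁻⁶ C)(6.46×10⁻⁶ C)(1/0.403 − 1/0.616) = 0.458 J.
v = √(2·0.458/0.0416) = 4.69 m/s.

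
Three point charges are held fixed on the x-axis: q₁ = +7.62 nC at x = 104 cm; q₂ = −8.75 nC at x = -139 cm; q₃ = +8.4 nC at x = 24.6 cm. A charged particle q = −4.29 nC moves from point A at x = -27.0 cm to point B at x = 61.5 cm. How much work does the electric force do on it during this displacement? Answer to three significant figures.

8.50×10⁻⁷ J

The work done by the electric force is W_field = −ΔU = −q(V_B − V_A) = q(V_A − V_B).
At A: distances to the source charges are 1.31 m, 1.12 m, 0.516 m; V_A = Σ kqᵢ/rᵢ = 128 V.
At B: distances to the source charges are 0.425 m, 2.00 m, 0.369 m; V_B = Σ kqᵢ/rᵢ = 327 V.
ΔV = V_B − V_A = 198 V.
W_field = −qΔV = −(-4.29×10⁻⁹ C)(198 V) = 8.50×10⁻⁷ J.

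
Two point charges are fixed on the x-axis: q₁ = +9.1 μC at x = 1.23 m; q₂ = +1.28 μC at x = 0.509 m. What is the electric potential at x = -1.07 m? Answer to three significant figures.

4.29×10⁴ V

Electric potential is a scalar, so the contributions from each charge add algebraically: V = Σ kqᵢ/rᵢ.
Distances from the field point to each charge: r₁ = 2.30 m, r₂ = 1.58 m.
V = k[(9.10×10⁻⁶)/(2.30) + (1.28×10⁻⁶)/(1.58)] = 4.29×10⁴ V.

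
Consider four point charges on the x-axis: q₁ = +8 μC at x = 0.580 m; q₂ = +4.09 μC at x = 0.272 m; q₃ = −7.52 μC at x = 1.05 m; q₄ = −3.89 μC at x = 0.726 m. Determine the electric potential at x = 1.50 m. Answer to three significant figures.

-8.73×10⁴ V

The total potential is the scalar sum of each charge's contribution, V = Σ kqᵢ/rᵢ.
Distances from the field point to each charge: r₁ = 0.920 m, r₂ = 1.23 m, r₃ = 0.450 m, r₄ = 0.774 m.
V = k[(8.00×10⁻⁶)/(0.920) + (4.09×10⁻⁶)/(1.23) + (-7.52×10⁻⁶)/(0.450) + (-3.89×10⁻⁶)/(0.774)] = -8.73×10⁴ V.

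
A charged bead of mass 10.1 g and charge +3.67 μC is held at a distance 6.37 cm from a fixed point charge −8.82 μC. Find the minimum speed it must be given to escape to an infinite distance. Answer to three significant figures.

To just escape, total mechanical energy must reach zero at infinity: ½mv²_min + U = 0, so ½mv²_min = −U = |kQq|/r.
|U| = |kQq|/r = (8.99×10⁹ N·m²/C²)(8.82×10⁻⁶)(3.67×10⁻⁶)/(0.0637) = 4.57 J.
v_min = √(2|U|/m) = √(2·4.57/0.0101) = 30.1 m/s.

30.1 m/s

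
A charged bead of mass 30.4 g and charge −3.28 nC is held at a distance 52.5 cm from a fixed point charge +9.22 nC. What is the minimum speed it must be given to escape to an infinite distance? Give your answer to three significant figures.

5.84×10⁻³ m/s

To just escape, total mechanical energy must reach zero at infinity: ½mv²_min + U = 0, so ½mv²_min = −U = |kQq|/r.
|U| = |kQq|/r = (8.99×10⁹ N·m²/C²)(9.22×10⁻⁹)(3.28×10⁻⁹)/(0.525) = 5.18×10⁻⁷ J.
v_min = √(2|U|/m) = √(2·5.18×10⁻⁷/0.0304) = 5.84×10⁻³ m/s.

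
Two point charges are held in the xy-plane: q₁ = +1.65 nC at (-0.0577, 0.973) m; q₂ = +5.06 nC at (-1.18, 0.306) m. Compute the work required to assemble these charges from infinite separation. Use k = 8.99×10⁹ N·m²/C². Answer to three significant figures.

The work to assemble the configuration equals its total potential energy, U = Σ kqᵢqⱼ/rᵢⱼ over all pairs.
Pair separations: r₁₂ = 1.31 m.
U = (5.75×10⁻⁸) = 5.75×10⁻⁸ J.

5.75×10⁻⁸ J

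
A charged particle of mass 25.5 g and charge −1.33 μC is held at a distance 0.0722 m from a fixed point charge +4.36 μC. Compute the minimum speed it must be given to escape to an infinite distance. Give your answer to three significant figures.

7.53 m/s

To just escape, total mechanical energy must reach zero at infinity: ½mv²_min + U = 0, so ½mv²_min = −U = |kQq|/r.
|U| = |kQq|/r = (8.99×10⁹ N·m²/C²)(4.36×10⁻⁶)(1.33×10⁻⁶)/(0.0722) = 0.722 J.
v_min = √(2|U|/m) = √(2·0.722/0.0255) = 7.53 m/s.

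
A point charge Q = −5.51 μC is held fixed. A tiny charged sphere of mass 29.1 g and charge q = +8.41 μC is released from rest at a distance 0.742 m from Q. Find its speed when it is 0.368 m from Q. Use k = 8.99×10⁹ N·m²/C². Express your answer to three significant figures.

Only the electrostatic force acts, so mechanical energy is conserved: ½mv² = U₁ − U₂ = kQq(1/r₁ − 1/r₂).
U₁ − U₂ = (8.99×10⁹ N·m²/C²)(-5.51×10⁻⁶ C)(8.41×10⁻⁶ C)(1/0.742 − 1/0.368) = 0.571 J.
v = √(2·0.571/0.0291) = 6.26 m/s.

6.26 m/s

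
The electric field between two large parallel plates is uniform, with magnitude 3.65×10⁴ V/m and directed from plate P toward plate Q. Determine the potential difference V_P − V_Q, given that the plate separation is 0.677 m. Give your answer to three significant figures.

2.47×10⁴ V

In a uniform field, potential decreases in the direction of E: ΔV = −E·d for a displacement d parallel to E.
Going from Q to P is a displacement of 0.677 m opposite to the field, so V_P − V_Q = +Ed = 2.47×10⁴ V.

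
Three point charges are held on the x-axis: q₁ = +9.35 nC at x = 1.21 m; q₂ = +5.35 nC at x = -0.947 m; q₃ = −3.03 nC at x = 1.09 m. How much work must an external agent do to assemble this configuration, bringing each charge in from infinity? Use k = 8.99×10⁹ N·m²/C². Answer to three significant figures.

-1.99×10⁻⁶ J

The work to assemble the configuration equals its total potential energy, U = Σ kqᵢqⱼ/rᵢⱼ over all pairs.
Pair separations: r₁₂ = 2.16 m, r₁₃ = 0.120 m, r₂₃ = 2.04 m.
U = (2.08×10⁻⁷) + (-2.12×10⁻⁶) + (-7.15×10⁻⁸) = -1.99×10⁻⁶ J.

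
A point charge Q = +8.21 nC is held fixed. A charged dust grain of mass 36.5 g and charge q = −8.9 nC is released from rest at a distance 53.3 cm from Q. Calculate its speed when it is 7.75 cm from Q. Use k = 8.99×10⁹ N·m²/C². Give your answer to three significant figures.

Only the electrostatic force acts, so mechanical energy is conserved: ½mv² = U₁ − U₂ = kQq(1/r₁ − 1/r₂).
U₁ − U₂ = (8.99×10⁹ N·m²/C²)(8.21×10⁻⁹ C)(-8.90×10⁻⁹ C)(1/0.533 − 1/0.0775) = 7.24×10⁻⁶ J.
v = √(2·7.24×10⁻⁶/0.0365) = 0.0199 m/s.

0.0199 m/s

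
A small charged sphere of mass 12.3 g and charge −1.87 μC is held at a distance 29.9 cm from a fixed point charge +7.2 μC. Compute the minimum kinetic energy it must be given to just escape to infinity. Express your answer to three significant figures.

To just escape, total mechanical energy must reach zero at infinity: ½mv²_min + U = 0, so ½mv²_min = −U = |kQq|/r.
|U| = |kQq|/r = (8.99×10⁹ N·m²/C²)(7.20×10⁻⁶)(1.87×10⁻⁶)/(0.299) = 0.405 J.

0.405 J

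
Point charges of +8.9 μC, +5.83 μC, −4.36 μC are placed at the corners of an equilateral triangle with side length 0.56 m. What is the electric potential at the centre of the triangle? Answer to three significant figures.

2.88×10⁵ V

Electric potential is a scalar, so the contributions from each charge add algebraically: V = Σ kqᵢ/rᵢ.
The distance from each vertex to the centroid is a/√3 = 0.323 m.
V = k[(8.90×10⁻⁶)/(0.323) + (5.83×10⁻⁶)/(0.323) + (-4.36×10⁻⁶)/(0.323)] = 2.88×10⁵ V.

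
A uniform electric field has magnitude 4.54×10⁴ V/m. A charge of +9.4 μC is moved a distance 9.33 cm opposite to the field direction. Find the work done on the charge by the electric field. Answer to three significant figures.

The potential change for a displacement 9.33 cm opposite to the field direction is ΔV = +Ed = 4240 V.
W_field = −qΔV = -0.0398 J.

-0.0398 J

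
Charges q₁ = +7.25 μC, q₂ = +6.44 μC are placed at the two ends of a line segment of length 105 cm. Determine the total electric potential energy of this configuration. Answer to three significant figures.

The work to assemble the configuration equals its total potential energy, U = Σ kqᵢqⱼ/rᵢⱼ over all pairs.
The separation is r = 1.05 m.
U = (0.400) = 0.400 J.

0.400 J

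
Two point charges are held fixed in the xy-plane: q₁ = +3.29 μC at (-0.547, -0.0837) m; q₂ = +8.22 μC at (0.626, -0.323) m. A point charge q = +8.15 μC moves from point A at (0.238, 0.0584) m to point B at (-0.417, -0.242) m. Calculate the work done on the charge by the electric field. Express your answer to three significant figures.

-0.343 J

The work done by the electric force is W_field = −ΔU = −q(V_B − V_A) = q(V_A − V_B).
At A: distances to the source charges are 0.798 m, 0.544 m; V_A = Σ kqᵢ/rᵢ = 1.73×10⁵ V.
At B: distances to the source charges are 0.205 m, 1.05 m; V_B = Σ kqᵢ/rᵢ = 2.15×10⁵ V.
ΔV = V_B − V_A = 4.21×10⁴ V.
W_field = −qΔV = −(8.15×10⁻⁶ C)(4.21×10⁴ V) = -0.343 J.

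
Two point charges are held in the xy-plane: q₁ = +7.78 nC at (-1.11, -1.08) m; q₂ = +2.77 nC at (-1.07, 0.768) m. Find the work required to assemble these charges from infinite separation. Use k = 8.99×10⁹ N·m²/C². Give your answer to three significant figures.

1.05×10⁻⁷ J

The work to assemble the configuration equals its total potential energy, U = Σ kqᵢqⱼ/rᵢⱼ over all pairs.
Pair separations: r₁₂ = 1.85 m.
U = (1.05×10⁻⁷) = 1.05×10⁻⁷ J.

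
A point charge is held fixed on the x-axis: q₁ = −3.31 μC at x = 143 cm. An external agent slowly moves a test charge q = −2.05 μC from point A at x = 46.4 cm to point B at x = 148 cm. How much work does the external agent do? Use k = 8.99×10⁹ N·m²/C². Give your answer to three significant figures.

For quasistatic motion the external work equals the change in potential energy: W_ext = qΔV = q(V_B − V_A).
At A: distance to the source charge is 0.966 m; V_A = kq₁/r = -3.08×10⁴ V.
At B: distance to the source charge is 0.0500 m; V_B = kq₁/r = -5.95×10⁵ V.
ΔV = V_B − V_A = -5.64×10⁵ V.
W_ext = qΔV = (-2.05×10⁻⁶ C)(-5.64×10⁵ V) = 1.16 J.

1.16 J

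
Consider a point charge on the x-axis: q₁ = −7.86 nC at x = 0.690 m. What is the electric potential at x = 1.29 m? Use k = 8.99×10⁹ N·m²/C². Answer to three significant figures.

-118 V

Electric potential is a scalar, so the contributions from each charge add algebraically: V = Σ kqᵢ/rᵢ.
V = k[(-7.86×10⁻⁹)/(0.600)] = -118 V.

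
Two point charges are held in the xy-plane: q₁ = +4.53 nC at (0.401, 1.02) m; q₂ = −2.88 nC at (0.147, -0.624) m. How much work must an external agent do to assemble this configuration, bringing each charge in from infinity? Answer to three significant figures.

The assembly work is the sum of pairwise potential energies, U = Σ_{i<j} kqᵢqⱼ/rᵢⱼ.
Pair separations: r₁₂ = 1.66 m.
U = (-7.05×10⁻⁸) = -7.05×10⁻⁸ J.

-7.05×10⁻⁸ J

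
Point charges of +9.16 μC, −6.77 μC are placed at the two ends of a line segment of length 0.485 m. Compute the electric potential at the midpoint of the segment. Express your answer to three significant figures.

8.86×10⁴ V

Electric potential is a scalar, so the contributions from each charge add algebraically: V = Σ kqᵢ/rᵢ.
Each charge is 0.242 m from the midpoint.
V = k[(9.16×10⁻⁶)/(0.242) + (-6.77×10⁻⁶)/(0.242)] = 8.86×10⁴ V.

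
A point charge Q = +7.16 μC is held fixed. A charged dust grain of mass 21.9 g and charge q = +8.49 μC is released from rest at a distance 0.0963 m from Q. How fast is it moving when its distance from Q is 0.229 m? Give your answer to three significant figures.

17.3 m/s

Only the electrostatic force acts, so mechanical energy is conserved: ½mv² = U₁ − U₂ = kQq(1/r₁ − 1/r₂).
U₁ − U₂ = (8.99×10⁹ N·m²/C²)(7.16×10⁻⁶ C)(8.49×10⁻⁶ C)(1/0.0963 − 1/0.229) = 3.29 J.
v = √(2·3.29/0.0219) = 17.3 m/s.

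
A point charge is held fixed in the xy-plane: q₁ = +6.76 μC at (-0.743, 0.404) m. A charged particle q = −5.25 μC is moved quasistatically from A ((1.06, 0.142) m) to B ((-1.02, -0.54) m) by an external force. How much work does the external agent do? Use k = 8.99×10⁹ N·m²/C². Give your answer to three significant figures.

-0.149 J

For quasistatic motion the external work equals the change in potential energy: W_ext = qΔV = q(V_B − V_A).
At A: distance to the source charge is 1.82 m; V_A = kq₁/r = 3.34×10⁴ V.
At B: distance to the source charge is 0.984 m; V_B = kq₁/r = 6.18×10⁴ V.
ΔV = V_B − V_A = 2.84×10⁴ V.
W_ext = qΔV = (-5.25×10⁻⁶ C)(2.84×10⁴ V) = -0.149 J.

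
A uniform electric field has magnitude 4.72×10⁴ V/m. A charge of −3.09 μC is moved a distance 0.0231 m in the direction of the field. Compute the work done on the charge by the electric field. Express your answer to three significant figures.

The potential change for a displacement 0.0231 m in the direction of the field is ΔV = −Ed = -1090 V.
W_field = −qΔV = -3.37×10⁻³ J.

-3.37×10⁻³ J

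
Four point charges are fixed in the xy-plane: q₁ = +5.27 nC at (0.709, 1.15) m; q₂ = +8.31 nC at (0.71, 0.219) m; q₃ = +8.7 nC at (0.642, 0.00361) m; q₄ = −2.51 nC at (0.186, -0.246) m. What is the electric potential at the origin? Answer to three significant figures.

The total potential is the scalar sum of each charge's contribution, V = Σ kqᵢ/rᵢ.
Distances from the field point to each charge: r₁ = 1.35 m, r₂ = 0.743 m, r₃ = 0.642 m, r₄ = 0.308 m.
V = k[(5.27×10⁻⁹)/(1.35) + (8.31×10⁻⁹)/(0.743) + (8.70×10⁻⁹)/(0.642) + (-2.51×10⁻⁹)/(0.308)] = 184 V.

184 V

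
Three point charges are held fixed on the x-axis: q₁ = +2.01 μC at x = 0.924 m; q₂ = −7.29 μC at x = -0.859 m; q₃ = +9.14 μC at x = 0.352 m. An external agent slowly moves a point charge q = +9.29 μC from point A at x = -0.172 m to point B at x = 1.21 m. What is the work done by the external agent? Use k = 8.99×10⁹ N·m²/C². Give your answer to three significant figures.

0.459 J

For quasistatic motion the external work equals the change in potential energy: W_ext = qΔV = q(V_B − V_A).
At A: distances to the source charges are 1.10 m, 0.687 m, 0.524 m; V_A = Σ kqᵢ/rᵢ = 7.79×10⁴ V.
At B: distances to the source charges are 0.286 m, 2.07 m, 0.858 m; V_B = Σ kqᵢ/rᵢ = 1.27×10⁵ V.
ΔV = V_B − V_A = 4.94×10⁴ V.
W_ext = qΔV = (9.29×10⁻⁶ C)(4.94×10⁴ V) = 0.459 J.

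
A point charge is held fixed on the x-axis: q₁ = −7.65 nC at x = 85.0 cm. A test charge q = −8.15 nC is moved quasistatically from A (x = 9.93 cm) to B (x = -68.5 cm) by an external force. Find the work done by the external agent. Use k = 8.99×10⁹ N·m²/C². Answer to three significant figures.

-3.81×10⁻⁷ J

For quasistatic motion the external work equals the change in potential energy: W_ext = qΔV = q(V_B − V_A).
At A: distance to the source charge is 0.751 m; V_A = kq₁/r = -91.6 V.
At B: distance to the source charge is 1.54 m; V_B = kq₁/r = -44.8 V.
ΔV = V_B − V_A = 46.8 V.
W_ext = qΔV = (-8.15×10⁻⁹ C)(46.8 V) = -3.81×10⁻⁷ J.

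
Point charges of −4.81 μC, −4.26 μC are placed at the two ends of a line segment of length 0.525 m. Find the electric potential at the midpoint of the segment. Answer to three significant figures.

-3.11×10⁵ V

The total potential is the scalar sum of each charge's contribution, V = Σ kqᵢ/rᵢ.
Each charge is 0.263 m from the midpoint.
V = k[(-4.81×10⁻⁶)/(0.263) + (-4.26×10⁻⁶)/(0.263)] = -3.11×10⁵ V.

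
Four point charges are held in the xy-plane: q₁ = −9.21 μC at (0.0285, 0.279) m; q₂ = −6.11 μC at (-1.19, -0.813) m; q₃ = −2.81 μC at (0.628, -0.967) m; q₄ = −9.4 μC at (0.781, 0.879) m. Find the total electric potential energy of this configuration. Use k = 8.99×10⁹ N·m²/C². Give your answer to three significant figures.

The work to assemble the configuration equals its total potential energy, U = Σ kqᵢqⱼ/rᵢⱼ over all pairs.
Pair separations: r₁₂ = 1.64 m, r₁₃ = 1.38 m, r₁₄ = 0.962 m, r₂₃ = 1.82 m, r₂₄ = 2.60 m, r₃₄ = 1.85 m.
Summing all 6 pair terms gives U = 1.70 J.

1.70 J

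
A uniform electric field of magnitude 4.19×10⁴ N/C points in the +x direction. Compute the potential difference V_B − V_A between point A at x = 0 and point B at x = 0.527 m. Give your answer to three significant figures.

-2.21×10⁴ V

In a uniform field, potential decreases in the direction of E: V_B − V_A = −E·Δx.
V_B − V_A = −(4.19×10⁴ V/m)(0.527 m) = -2.21×10⁴ V.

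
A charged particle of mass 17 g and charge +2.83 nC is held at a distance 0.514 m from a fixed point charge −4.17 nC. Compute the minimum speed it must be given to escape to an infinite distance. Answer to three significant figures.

4.93×10⁻³ m/s

To just escape, total mechanical energy must reach zero at infinity: ½mv²_min + U = 0, so ½mv²_min = −U = |kQq|/r.
|U| = |kQq|/r = (8.99×10⁹ N·m²/C²)(4.17×10⁻⁹)(2.83×10⁻⁹)/(0.514) = 2.06×10⁻⁷ J.
v_min = √(2|U|/m) = √(2·2.06×10⁻⁷/0.0170) = 4.93×10⁻³ m/s.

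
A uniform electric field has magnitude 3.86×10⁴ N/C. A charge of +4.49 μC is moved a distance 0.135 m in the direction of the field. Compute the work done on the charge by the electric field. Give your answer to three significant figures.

0.0234 J

The potential change for a displacement 0.135 m in the direction of the field is ΔV = −Ed = -5210 V.
W_field = −qΔV = 0.0234 J.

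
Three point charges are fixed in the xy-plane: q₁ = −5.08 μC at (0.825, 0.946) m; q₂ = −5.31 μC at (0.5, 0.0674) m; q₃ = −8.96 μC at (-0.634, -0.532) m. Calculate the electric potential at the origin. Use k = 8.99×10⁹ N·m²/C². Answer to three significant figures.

-2.28×10⁵ V

Electric potential is a scalar, so the contributions from each charge add algebraically: V = Σ kqᵢ/rᵢ.
Distances from the field point to each charge: r₁ = 1.26 m, r₂ = 0.505 m, r₃ = 0.828 m.
V = k[(-5.08×10⁻⁶)/(1.26) + (-5.31×10⁻⁶)/(0.505) + (-8.96×10⁻⁶)/(0.828)] = -2.28×10⁵ V.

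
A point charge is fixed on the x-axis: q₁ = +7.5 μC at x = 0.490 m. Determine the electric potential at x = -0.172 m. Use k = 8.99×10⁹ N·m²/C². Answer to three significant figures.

1.02×10⁵ V

The total potential is the scalar sum of each charge's contribution, V = Σ kqᵢ/rᵢ.
V = k[(7.50×10⁻⁶)/(0.662)] = 1.02×10⁵ V.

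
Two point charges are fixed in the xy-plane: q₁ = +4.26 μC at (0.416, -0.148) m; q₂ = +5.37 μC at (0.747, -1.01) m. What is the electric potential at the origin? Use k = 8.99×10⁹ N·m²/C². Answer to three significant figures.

Electric potential is a scalar, so the contributions from each charge add algebraically: V = Σ kqᵢ/rᵢ.
Distances from the field point to each charge: r₁ = 0.442 m, r₂ = 1.26 m.
V = k[(4.26×10⁻⁶)/(0.442) + (5.37×10⁻⁶)/(1.26)] = 1.25×10⁵ V.

1.25×10⁵ V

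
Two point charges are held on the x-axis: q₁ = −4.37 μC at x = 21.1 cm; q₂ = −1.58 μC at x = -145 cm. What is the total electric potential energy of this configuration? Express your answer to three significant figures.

0.0374 J

The assembly work is the sum of pairwise potential energies, U = Σ_{i<j} kqᵢqⱼ/rᵢⱼ.
Pair separations: r₁₂ = 1.66 m.
U = (0.0374) = 0.0374 J.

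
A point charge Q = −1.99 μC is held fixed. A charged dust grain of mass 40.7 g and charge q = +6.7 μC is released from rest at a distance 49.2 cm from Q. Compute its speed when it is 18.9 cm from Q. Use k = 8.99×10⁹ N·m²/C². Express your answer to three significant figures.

4.38 m/s

Only the electrostatic force acts, so mechanical energy is conserved: ½mv² = U₁ − U₂ = kQq(1/r₁ − 1/r₂).
U₁ − U₂ = (8.99×10⁹ N·m²/C²)(-1.99×10⁻⁶ C)(6.70×10⁻⁶ C)(1/0.492 − 1/0.189) = 0.391 J.
v = √(2·0.391/0.0407) = 4.38 m/s.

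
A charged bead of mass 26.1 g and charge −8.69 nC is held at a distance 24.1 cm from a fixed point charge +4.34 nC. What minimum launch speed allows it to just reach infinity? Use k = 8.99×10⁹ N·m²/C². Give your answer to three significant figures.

To just escape, total mechanical energy must reach zero at infinity: ½mv²_min + U = 0, so ½mv²_min = −U = |kQq|/r.
|U| = |kQq|/r = (8.99×10⁹ N·m²/C²)(4.34×10⁻⁹)(8.69×10⁻⁹)/(0.241) = 1.41×10⁻⁶ J.
v_min = √(2|U|/m) = √(2·1.41×10⁻⁶/0.0261) = 0.0104 m/s.

0.0104 m/s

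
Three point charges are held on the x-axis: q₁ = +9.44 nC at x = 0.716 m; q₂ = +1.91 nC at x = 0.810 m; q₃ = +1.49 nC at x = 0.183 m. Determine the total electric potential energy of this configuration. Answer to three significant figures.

The work to assemble the configuration equals its total potential energy, U = Σ kqᵢqⱼ/rᵢⱼ over all pairs.
Pair separations: r₁₂ = 0.0940 m, r₁₃ = 0.533 m, r₂₃ = 0.627 m.
U = (1.72×10⁻⁶) + (2.37×10⁻⁷) + (4.08×10⁻⁸) = 2.00×10⁻⁶ J.

2.00×10⁻⁶ J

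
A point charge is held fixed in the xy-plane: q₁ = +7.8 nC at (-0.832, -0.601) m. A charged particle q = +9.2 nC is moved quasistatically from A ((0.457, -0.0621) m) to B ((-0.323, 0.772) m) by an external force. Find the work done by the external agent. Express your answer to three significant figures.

-2.12×10⁻⁸ J

For quasistatic motion the external work equals the change in potential energy: W_ext = qΔV = q(V_B − V_A).
At A: distance to the source charge is 1.40 m; V_A = kq₁/r = 50.2 V.
At B: distance to the source charge is 1.46 m; V_B = kq₁/r = 47.9 V.
ΔV = V_B − V_A = -2.30 V.
W_ext = qΔV = (9.20×10⁻⁹ C)(-2.30 V) = -2.12×10⁻⁸ J.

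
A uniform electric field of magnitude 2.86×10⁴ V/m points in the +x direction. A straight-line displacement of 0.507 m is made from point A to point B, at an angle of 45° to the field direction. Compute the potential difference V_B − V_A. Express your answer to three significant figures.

-1.03×10⁴ V

Only the component of displacement along E changes the potential: ΔV = −E·d·cosθ.
ΔV = −(2.86×10⁴ V/m)(0.507 m)cos45° = -1.03×10⁴ V.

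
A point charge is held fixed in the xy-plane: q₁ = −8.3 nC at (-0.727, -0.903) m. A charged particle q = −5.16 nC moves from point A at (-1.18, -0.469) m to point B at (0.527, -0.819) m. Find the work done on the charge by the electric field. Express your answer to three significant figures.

3.07×10⁻⁷ J

The work done by the electric force is W_field = −ΔU = −q(V_B − V_A) = q(V_A − V_B).
At A: distance to the source charge is 0.627 m; V_A = kq₁/r = -119 V.
At B: distance to the source charge is 1.26 m; V_B = kq₁/r = -59.4 V.
ΔV = V_B − V_A = 59.6 V.
W_field = −qΔV = −(-5.16×10⁻⁹ C)(59.6 V) = 3.07×10⁻⁷ J.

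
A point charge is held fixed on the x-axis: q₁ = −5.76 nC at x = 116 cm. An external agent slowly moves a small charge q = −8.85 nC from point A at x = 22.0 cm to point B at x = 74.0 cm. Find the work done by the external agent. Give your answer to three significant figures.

For quasistatic motion the external work equals the change in potential energy: W_ext = qΔV = q(V_B − V_A).
At A: distance to the source charge is 0.940 m; V_A = kq₁/r = -55.1 V.
At B: distance to the source charge is 0.420 m; V_B = kq₁/r = -123 V.
ΔV = V_B − V_A = -68.2 V.
W_ext = qΔV = (-8.85×10⁻⁹ C)(-68.2 V) = 6.04×10⁻⁷ J.

6.04×10⁻⁷ J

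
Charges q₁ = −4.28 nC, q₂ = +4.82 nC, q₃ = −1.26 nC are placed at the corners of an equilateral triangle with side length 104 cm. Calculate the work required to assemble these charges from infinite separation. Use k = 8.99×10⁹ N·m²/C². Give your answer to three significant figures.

The assembly work is the sum of pairwise potential energies, U = Σ_{i<j} kqᵢqⱼ/rᵢⱼ.
All three pair separations equal the side length, 1.04 m.
U = (-1.78×10⁻⁷) + (4.66×10⁻⁸) + (-5.25×10⁻⁸) = -1.84×10⁻⁷ J.

-1.84×10⁻⁷ J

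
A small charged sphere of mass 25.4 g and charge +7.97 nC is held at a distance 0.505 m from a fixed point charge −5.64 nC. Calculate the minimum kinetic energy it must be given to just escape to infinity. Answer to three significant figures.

To just escape, total mechanical energy must reach zero at infinity: ½mv²_min + U = 0, so ½mv²_min = −U = |kQq|/r.
|U| = |kQq|/r = (8.99×10⁹ N·m²/C²)(5.64×10⁻⁹)(7.97×10⁻⁹)/(0.505) = 8.00×10⁻⁷ J.

8.00×10⁻⁷ J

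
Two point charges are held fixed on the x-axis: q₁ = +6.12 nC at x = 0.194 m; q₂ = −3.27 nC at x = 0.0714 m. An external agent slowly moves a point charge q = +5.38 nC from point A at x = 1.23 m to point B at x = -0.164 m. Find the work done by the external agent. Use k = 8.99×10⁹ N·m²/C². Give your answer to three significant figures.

5.74×10⁻⁹ J

For quasistatic motion the external work equals the change in potential energy: W_ext = qΔV = q(V_B − V_A).
At A: distances to the source charges are 1.04 m, 1.16 m; V_A = Σ kqᵢ/rᵢ = 27.7 V.
At B: distances to the source charges are 0.358 m, 0.235 m; V_B = Σ kqᵢ/rᵢ = 28.8 V.
ΔV = V_B − V_A = 1.07 V.
W_ext = qΔV = (5.38×10⁻⁹ C)(1.07 V) = 5.74×10⁻⁹ J.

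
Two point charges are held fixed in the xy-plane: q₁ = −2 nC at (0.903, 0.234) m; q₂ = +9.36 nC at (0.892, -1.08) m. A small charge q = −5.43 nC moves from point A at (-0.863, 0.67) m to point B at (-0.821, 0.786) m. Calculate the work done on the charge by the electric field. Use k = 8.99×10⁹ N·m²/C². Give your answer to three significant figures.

The work done by the electric force is W_field = −ΔU = −q(V_B − V_A) = q(V_A − V_B).
At A: distances to the source charges are 1.82 m, 2.48 m; V_A = Σ kqᵢ/rᵢ = 24.1 V.
At B: distances to the source charges are 1.81 m, 2.53 m; V_B = Σ kqᵢ/rᵢ = 23.3 V.
ΔV = V_B − V_A = -0.780 V.
W_field = −qΔV = −(-5.43×10⁻⁹ C)(-0.780 V) = -4.24×10⁻⁹ J.

-4.24×10⁻⁹ J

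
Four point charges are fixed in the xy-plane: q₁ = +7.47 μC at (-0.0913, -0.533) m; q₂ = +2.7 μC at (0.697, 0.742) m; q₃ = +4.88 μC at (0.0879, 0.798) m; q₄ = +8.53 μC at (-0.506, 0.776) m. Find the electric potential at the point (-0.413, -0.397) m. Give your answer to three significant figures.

3.07×10⁵ V

Electric potential is a scalar, so the contributions from each charge add algebraically: V = Σ kqᵢ/rᵢ.
Distances from the field point to each charge: r₁ = 0.349 m, r₂ = 1.59 m, r₃ = 1.30 m, r₄ = 1.18 m.
V = k[(7.47×10⁻⁶)/(0.349) + (2.70×10⁻⁶)/(1.59) + (4.88×10⁻⁶)/(1.30) + (8.53×10⁻⁶)/(1.18)] = 3.07×10⁵ V.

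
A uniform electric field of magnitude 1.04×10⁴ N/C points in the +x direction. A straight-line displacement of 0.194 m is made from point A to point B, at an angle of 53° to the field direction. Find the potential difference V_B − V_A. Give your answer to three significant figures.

-1210 V

Only the component of displacement along E changes the potential: ΔV = −E·d·cosθ.
ΔV = −(1.04×10⁴ V/m)(0.194 m)cos53° = -1210 V.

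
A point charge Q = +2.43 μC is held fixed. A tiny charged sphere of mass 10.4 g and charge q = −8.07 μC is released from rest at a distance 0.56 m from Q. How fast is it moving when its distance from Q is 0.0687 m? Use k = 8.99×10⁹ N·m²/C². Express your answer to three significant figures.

20.8 m/s

Only the electrostatic force acts, so mechanical energy is conserved: ½mv² = U₁ − U₂ = kQq(1/r₁ − 1/r₂).
U₁ − U₂ = (8.99×10⁹ N·m²/C²)(2.43×10⁻⁶ C)(-8.07×10⁻⁶ C)(1/0.560 − 1/0.0687) = 2.25 J.
v = √(2·2.25/0.0104) = 20.8 m/s.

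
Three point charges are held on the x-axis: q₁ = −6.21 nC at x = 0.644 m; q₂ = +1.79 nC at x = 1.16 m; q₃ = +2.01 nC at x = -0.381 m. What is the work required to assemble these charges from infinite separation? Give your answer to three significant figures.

The assembly work is the sum of pairwise potential energies, U = Σ_{i<j} kqᵢqⱼ/rᵢⱼ.
Pair separations: r₁₂ = 0.516 m, r₁₃ = 1.02 m, r₂₃ = 1.54 m.
U = (-1.94×10⁻⁷) + (-1.09×10⁻⁷) + (2.10×10⁻⁸) = -2.82×10⁻⁷ J.

-2.82×10⁻⁷ J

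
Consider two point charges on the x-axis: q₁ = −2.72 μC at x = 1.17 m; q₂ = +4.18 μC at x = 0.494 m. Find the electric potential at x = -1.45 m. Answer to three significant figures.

Electric potential is a scalar, so the contributions from each charge add algebraically: V = Σ kqᵢ/rᵢ.
Distances from the field point to each charge: r₁ = 2.62 m, r₂ = 1.94 m.
V = k[(-2.72×10⁻⁶)/(2.62) + (4.18×10⁻⁶)/(1.94)] = 1.00×10⁴ V.

1.00×10⁴ V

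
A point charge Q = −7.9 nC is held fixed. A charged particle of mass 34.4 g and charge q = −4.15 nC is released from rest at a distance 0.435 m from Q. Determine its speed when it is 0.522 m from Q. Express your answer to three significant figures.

2.56×10⁻³ m/s

Only the electrostatic force acts, so mechanical energy is conserved: ½mv² = U₁ − U₂ = kQq(1/r₁ − 1/r₂).
U₁ − U₂ = (8.99×10⁹ N·m²/C²)(-7.90×10⁻⁹ C)(-4.15×10⁻⁹ C)(1/0.435 − 1/0.522) = 1.13×10⁻⁷ J.
v = √(2·1.13×10⁻⁷/0.0344) = 2.56×10⁻³ m/s.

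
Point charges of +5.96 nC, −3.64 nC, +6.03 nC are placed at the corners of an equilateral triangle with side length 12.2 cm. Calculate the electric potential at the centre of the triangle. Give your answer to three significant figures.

The total potential is the scalar sum of each charge's contribution, V = Σ kqᵢ/rᵢ.
The distance from each vertex to the centroid is a/√3 = 0.0704 m.
V = k[(5.96×10⁻⁹)/(0.0704) + (-3.64×10⁻⁹)/(0.0704) + (6.03×10⁻⁹)/(0.0704)] = 1070 V.

1070 V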